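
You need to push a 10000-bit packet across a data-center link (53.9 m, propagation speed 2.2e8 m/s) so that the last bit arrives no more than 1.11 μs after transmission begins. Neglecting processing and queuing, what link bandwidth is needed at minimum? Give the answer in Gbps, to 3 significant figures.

11.6 Gbps

Propagation delay = 53.9 / 2.2e+08 = 0.245 μs.
Transmission budget = 1.11 − 0.245 = 0.865 μs.
R ≥ L / t_tx = 10000 bits / 8.65e-07 s = 11.6 Gbps.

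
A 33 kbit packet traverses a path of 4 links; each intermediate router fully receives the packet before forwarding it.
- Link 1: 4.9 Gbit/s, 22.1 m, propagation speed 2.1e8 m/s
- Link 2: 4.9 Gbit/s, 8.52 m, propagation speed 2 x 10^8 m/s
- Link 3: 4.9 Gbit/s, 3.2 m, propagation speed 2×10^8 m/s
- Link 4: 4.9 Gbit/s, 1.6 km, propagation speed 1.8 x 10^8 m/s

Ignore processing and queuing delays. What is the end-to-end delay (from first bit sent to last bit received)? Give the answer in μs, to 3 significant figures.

L = 33000 bits.
Transmission delay per hop = L/R = 33000/4900000000 = 6.73469 μs; 4 hops → 26.9388 μs.
Propagation delays (d/s per hop): 0.105238, 0.0426, 0.016, 8.88889 μs; sum = 9.05273 μs.
End-to-end = 36.0 μs.

36.0 μs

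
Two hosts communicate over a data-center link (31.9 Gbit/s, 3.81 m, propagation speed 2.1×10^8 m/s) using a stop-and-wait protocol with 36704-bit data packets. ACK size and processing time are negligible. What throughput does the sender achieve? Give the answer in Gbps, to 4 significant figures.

t_tx = L/R = 36704/31900000000 = 1.1506e-06 s.
t_prop = 3.81/210000000 = 1.81429e-08 s; RTT = 3.62857e-08 s.
Cycle = t_tx + RTT = 1.18688e-06 s.
Throughput = L / cycle = 36704 / 1.18688e-06 = 30.92 Gbps.

30.92 Gbps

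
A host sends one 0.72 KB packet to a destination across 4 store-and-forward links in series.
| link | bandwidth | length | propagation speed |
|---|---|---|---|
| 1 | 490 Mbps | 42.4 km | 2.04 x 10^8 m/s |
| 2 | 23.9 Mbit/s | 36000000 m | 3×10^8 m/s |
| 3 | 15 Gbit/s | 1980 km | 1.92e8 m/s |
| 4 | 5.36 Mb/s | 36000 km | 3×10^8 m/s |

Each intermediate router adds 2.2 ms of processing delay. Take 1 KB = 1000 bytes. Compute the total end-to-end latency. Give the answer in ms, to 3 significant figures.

258 ms

L = 5760 bits.
Transmission delays (L/R per hop): 0.0117551, 0.241004, 0.000384, 1.07463 ms; sum = 1.32777 ms.
Propagation delays (d/s per hop): 0.207843, 120, 10.3125, 120 ms; sum = 250.52 ms.
Processing at 3 router(s): 3 × 2.2 ms = 6.6 ms.
End-to-end = 258 ms.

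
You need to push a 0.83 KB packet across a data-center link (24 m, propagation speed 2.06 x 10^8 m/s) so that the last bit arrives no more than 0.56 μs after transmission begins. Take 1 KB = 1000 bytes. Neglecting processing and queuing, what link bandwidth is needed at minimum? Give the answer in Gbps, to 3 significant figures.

15.0 Gbps

L = 6640 bits.
Propagation delay = 24 / 206000000 = 0.116505 μs.
Transmission budget = 0.56 − 0.116505 = 0.443495 μs.
R ≥ L / t_tx = 6640 bits / 4.43495e-07 s = 15.0 Gbps.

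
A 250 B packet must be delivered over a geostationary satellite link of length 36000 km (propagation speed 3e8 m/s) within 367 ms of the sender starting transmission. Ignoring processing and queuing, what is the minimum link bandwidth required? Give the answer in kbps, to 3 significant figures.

L = 2000 bits.
Propagation delay = 36000000 / 300000000 = 120 ms.
Transmission budget = 367 − 120 = 247 ms.
R ≥ L / t_tx = 2000 bits / 0.247 s = 8.10 kbps.

8.10 kbps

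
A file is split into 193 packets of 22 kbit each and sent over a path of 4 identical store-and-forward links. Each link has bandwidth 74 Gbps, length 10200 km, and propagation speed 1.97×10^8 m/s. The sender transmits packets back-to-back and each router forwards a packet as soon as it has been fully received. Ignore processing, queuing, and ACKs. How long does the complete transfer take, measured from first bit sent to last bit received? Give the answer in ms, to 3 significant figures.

207 ms

Per-hop transmission t_tx = L/R = 22000/74000000000 = 0.000297297 ms.
Per-hop propagation t_prop = 10200000/197000000 = 51.7766 ms.
Pipeline fill: first packet needs 4·t_tx to clear all hops; remaining 192 packets each add one t_tx.
Total = (4+193-1)·t_tx + 4·t_prop = 196·0.000297297 + 4·51.7766 = 207 ms.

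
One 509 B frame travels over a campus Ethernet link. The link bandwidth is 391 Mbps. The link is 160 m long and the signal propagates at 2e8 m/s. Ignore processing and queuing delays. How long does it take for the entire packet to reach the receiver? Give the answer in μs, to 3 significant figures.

11.2 μs

L = 509 × 8 = 4072 bits.
Transmission delay = L/R = 4072 / 391000000 = 10.4143 μs.
Propagation delay = d/s = 160 m / 200000000 m/s = 0.8 μs.
Total = 11.2 μs.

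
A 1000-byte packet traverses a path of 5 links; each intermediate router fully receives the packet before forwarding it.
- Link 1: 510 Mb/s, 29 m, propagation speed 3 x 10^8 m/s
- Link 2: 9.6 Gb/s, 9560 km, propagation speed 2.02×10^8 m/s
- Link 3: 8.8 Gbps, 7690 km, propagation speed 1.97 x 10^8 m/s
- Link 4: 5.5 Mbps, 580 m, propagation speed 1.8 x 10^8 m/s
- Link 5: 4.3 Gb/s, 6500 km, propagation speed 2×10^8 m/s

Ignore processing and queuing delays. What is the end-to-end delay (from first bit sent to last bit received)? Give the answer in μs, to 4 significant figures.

L = 1000 × 8 = 8000 bits.
Transmission delays (L/R per hop): 15.6863, 0.833333, 0.909091, 1454.55, 1.86047 μs; sum = 1473.83 μs.
Propagation delays (d/s per hop): 0.0966667, 47326.7, 39035.5, 3.22222, 32500 μs; sum = 118866 μs.
End-to-end = 120300 μs.

120300 μs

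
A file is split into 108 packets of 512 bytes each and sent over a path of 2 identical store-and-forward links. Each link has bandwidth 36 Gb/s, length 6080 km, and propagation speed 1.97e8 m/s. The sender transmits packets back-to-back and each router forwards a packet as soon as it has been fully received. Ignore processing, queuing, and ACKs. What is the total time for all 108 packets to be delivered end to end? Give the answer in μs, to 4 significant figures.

Per-hop transmission t_tx = L/R = 4096/36000000000 = 0.113778 μs.
Per-hop propagation t_prop = 6080000/197000000 = 30862.9 μs.
Pipeline fill: first packet needs 2·t_tx to clear all hops; remaining 107 packets each add one t_tx.
Total = (2+108-1)·t_tx + 2·t_prop = 109·0.113778 + 2·30862.9 = 61740 μs.

61740 μs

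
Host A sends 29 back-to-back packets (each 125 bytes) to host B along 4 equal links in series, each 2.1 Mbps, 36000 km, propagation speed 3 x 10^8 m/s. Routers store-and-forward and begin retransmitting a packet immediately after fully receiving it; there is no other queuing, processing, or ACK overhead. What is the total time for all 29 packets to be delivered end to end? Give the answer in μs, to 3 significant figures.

Per-hop transmission t_tx = L/R = 1000/2100000 = 476.19 μs.
Per-hop propagation t_prop = 36000000/300000000 = 120000 μs.
Pipeline fill: first packet needs 4·t_tx to clear all hops; remaining 28 packets each add one t_tx.
Total = (4+29-1)·t_tx + 4·t_prop = 32·476.19 + 4·120000 = 495000 μs.

495000 μs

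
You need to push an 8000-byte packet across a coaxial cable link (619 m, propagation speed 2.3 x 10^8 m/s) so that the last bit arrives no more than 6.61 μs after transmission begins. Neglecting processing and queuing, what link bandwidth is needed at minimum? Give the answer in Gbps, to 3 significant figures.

16.3 Gbps

L = 64000 bits.
Propagation delay = 619 / 2.3e+08 = 2.6913 μs.
Transmission budget = 6.61 − 2.6913 = 3.9187 μs.
R ≥ L / t_tx = 64000 bits / 3.9187e-06 s = 16.3 Gbps.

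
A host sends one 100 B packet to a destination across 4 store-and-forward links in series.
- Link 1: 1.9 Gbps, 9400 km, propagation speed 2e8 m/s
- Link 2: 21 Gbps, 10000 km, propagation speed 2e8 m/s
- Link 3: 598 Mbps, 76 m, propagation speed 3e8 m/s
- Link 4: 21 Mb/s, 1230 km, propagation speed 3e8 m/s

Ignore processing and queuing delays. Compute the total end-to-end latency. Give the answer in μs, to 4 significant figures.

101100 μs

L = 100 × 8 = 800 bits.
Transmission delays (L/R per hop): 0.421053, 0.0380952, 1.33779, 38.0952 μs; sum = 39.8922 μs.
Propagation delays (d/s per hop): 47000, 50000, 0.253333, 4100 μs; sum = 101100 μs.
End-to-end = 101100 μs.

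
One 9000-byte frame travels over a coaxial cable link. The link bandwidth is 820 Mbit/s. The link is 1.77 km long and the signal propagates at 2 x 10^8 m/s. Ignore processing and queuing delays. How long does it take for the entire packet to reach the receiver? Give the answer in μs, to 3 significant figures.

L = 9000 × 8 = 72000 bits.
Transmission delay = L/R = 72000 / 820000000 = 87.8049 μs.
Propagation delay = d/s = 1770 m / 200000000 m/s = 8.85 μs.
Total = 96.7 μs.

96.7 μs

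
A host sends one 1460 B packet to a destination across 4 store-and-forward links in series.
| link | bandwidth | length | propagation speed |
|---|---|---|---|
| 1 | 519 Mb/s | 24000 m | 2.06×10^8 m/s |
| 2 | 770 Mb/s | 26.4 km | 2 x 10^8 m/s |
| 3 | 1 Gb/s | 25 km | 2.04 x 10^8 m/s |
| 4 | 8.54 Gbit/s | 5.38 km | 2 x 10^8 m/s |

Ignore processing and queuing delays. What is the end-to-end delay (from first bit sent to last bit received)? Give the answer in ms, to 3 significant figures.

L = 1460 × 8 = 11680 bits.
Transmission delays (L/R per hop): 0.0225048, 0.0151688, 0.01168, 0.00136768 ms; sum = 0.0507213 ms.
Propagation delays (d/s per hop): 0.116505, 0.132, 0.122549, 0.0269 ms; sum = 0.397954 ms.
End-to-end = 0.449 ms.

0.449 ms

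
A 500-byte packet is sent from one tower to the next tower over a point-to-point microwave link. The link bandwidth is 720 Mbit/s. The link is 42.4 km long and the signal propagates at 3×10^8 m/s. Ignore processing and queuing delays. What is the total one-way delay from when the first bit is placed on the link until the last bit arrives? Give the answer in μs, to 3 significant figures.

L = 500 × 8 = 4000 bits.
Transmission delay = L/R = 4000 / 720000000 = 5.55556 μs.
Propagation delay = d/s = 42400 m / 300000000 m/s = 141.333 μs.
Total = 147 μs.

147 μs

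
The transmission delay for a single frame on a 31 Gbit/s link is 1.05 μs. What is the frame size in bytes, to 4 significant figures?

L = R × t_tx = 31000000000 b/s × 1.05e-06 s = 32550 bits.
In bytes: 32550 / 8 = 4069 bytes.

4069 bytes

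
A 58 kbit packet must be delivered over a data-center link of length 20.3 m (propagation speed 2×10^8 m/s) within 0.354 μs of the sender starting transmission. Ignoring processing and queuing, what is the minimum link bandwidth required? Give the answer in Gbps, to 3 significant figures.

Propagation delay = 20.3 / 200000000 = 0.1015 μs.
Transmission budget = 0.354 − 0.1015 = 0.2525 μs.
R ≥ L / t_tx = 58000 bits / 2.525e-07 s = 230 Gbps.

230 Gbps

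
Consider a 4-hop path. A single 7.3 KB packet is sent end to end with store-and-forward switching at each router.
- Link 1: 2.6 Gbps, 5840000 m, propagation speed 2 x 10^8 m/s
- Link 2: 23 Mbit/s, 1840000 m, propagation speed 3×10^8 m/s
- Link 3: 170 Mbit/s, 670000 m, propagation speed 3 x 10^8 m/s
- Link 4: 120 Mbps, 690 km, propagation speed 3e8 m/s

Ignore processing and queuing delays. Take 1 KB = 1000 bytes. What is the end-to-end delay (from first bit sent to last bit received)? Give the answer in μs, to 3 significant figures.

43300 μs

L = 58400 bits.
Transmission delays (L/R per hop): 22.4615, 2539.13, 343.529, 486.667 μs; sum = 3391.79 μs.
Propagation delays (d/s per hop): 29200, 6133.33, 2233.33, 2300 μs; sum = 39866.7 μs.
End-to-end = 43300 μs.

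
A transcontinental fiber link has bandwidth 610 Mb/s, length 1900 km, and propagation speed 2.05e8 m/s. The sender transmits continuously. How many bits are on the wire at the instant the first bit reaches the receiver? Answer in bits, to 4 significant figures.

Propagation delay = 1900000 / 2.05e+08 = 0.00926829 s.
BDP = R × t_prop = 610000000 × 0.00926829 = 5653660 bits.

5654000 bits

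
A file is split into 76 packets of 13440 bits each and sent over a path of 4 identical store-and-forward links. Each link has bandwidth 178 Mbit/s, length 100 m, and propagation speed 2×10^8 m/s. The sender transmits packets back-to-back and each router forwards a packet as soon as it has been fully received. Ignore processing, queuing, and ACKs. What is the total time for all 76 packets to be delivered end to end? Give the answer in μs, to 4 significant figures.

5967 μs

Per-hop transmission t_tx = L/R = 13440/178000000 = 75.5056 μs.
Per-hop propagation t_prop = 100/200000000 = 0.5 μs.
Pipeline fill: first packet needs 4·t_tx to clear all hops; remaining 75 packets each add one t_tx.
Total = (4+76-1)·t_tx + 4·t_prop = 79·75.5056 + 4·0.5 = 5967 μs.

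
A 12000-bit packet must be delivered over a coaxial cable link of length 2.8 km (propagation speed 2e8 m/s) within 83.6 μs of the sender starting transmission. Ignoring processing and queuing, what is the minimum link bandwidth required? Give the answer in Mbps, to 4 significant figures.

Propagation delay = 2800 / 200000000 = 14 μs.
Transmission budget = 83.6 − 14 = 69.6 μs.
R ≥ L / t_tx = 12000 bits / 6.96e-05 s = 172.4 Mbps.

172.4 Mbps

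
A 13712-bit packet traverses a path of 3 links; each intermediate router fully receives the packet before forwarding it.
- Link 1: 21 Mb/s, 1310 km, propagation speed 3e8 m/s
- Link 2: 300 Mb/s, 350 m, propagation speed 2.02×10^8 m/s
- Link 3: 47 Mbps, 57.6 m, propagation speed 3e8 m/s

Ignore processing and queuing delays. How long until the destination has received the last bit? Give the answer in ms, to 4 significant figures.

Transmission delays (L/R per hop): 0.652952, 0.0457067, 0.291745 ms; sum = 0.990404 ms.
Propagation delays (d/s per hop): 4.36667, 0.00173267, 0.000192 ms; sum = 4.36859 ms.
End-to-end = 5.359 ms.

5.359 ms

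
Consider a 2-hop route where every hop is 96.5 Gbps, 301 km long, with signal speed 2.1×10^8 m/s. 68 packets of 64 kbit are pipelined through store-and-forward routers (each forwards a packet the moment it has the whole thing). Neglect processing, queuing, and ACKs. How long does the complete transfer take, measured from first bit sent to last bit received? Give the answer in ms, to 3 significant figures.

Per-hop transmission t_tx = L/R = 64000/96500000000 = 0.000663212 ms.
Per-hop propagation t_prop = 301000/210000000 = 1.43333 ms.
Pipeline fill: first packet needs 2·t_tx to clear all hops; remaining 67 packets each add one t_tx.
Total = (2+68-1)·t_tx + 2·t_prop = 69·0.000663212 + 2·1.43333 = 2.91 ms.

2.91 ms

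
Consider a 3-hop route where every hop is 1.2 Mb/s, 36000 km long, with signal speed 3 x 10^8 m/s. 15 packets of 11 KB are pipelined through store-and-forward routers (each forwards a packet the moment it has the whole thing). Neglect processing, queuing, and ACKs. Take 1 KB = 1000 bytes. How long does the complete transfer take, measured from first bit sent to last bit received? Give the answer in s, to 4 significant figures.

Per-hop transmission t_tx = L/R = 88000/1200000 = 0.0733333 s.
Per-hop propagation t_prop = 36000000/300000000 = 0.12 s.
Pipeline fill: first packet needs 3·t_tx to clear all hops; remaining 14 packets each add one t_tx.
Total = (3+15-1)·t_tx + 3·t_prop = 17·0.0733333 + 3·0.12 = 1.607 s.

1.607 s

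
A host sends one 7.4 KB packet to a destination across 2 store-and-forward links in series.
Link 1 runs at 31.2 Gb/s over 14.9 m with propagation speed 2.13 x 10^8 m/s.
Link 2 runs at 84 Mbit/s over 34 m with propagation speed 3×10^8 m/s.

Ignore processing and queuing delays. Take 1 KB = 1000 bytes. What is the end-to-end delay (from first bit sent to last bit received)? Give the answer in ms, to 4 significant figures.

0.7068 ms

L = 59200 bits.
Transmission delays (L/R per hop): 0.00189744, 0.704762 ms; sum = 0.706659 ms.
Propagation delays (d/s per hop): 6.99531e-05, 0.000113333 ms; sum = 0.000183286 ms.
End-to-end = 0.7068 ms.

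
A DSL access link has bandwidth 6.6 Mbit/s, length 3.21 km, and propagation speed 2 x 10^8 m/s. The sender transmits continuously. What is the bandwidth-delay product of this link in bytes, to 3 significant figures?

Propagation delay = 3210 / 200000000 = 1.605e-05 s.
BDP = R × t_prop = 6600000 × 1.605e-05 = 105.93 bits.
In bytes: 105.93/8 = 13.2 bytes.

13.2 bytes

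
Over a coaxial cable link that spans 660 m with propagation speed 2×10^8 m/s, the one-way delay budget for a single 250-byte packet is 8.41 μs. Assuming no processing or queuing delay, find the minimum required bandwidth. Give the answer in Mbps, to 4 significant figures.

L = 2000 bits.
Propagation delay = 660 / 200000000 = 3.3 μs.
Transmission budget = 8.41 − 3.3 = 5.11 μs.
R ≥ L / t_tx = 2000 bits / 5.11e-06 s = 391.4 Mbps.

391.4 Mbps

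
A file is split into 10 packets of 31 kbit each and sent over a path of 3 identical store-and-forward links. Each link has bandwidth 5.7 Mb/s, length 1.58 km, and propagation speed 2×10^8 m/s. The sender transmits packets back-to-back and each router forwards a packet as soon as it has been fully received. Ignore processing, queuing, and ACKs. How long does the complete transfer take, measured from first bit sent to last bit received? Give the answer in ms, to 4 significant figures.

65.29 ms

Per-hop transmission t_tx = L/R = 31000/5700000 = 5.4386 ms.
Per-hop propagation t_prop = 1580/200000000 = 0.0079 ms.
Pipeline fill: first packet needs 3·t_tx to clear all hops; remaining 9 packets each add one t_tx.
Total = (3+10-1)·t_tx + 3·t_prop = 12·5.4386 + 3·0.0079 = 65.29 ms.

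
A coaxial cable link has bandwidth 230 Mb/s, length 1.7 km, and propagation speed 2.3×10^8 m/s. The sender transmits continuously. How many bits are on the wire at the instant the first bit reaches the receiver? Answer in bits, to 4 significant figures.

1700 bits

Propagation delay = 1700 / 2.3e+08 = 7.3913e-06 s.
BDP = R × t_prop = 230000000 × 7.3913e-06 = 1700 bits.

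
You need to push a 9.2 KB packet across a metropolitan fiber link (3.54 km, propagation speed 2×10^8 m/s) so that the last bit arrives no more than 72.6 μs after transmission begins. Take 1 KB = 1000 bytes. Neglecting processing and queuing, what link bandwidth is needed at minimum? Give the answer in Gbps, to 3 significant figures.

L = 73600 bits.
Propagation delay = 3540 / 200000000 = 17.7 μs.
Transmission budget = 72.6 − 17.7 = 54.9 μs.
R ≥ L / t_tx = 73600 bits / 5.49e-05 s = 1.34 Gbps.

1.34 Gbps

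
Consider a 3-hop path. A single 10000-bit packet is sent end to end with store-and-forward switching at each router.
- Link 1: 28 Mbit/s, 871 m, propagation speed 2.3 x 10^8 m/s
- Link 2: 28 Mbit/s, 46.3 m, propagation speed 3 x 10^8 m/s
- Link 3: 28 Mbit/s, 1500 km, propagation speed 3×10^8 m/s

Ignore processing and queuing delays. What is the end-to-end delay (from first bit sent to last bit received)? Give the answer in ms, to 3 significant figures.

Transmission delay per hop = L/R = 10000/28000000 = 0.357143 ms; 3 hops → 1.07143 ms.
Propagation delays (d/s per hop): 0.00378696, 0.000154333, 5 ms; sum = 5.00394 ms.
End-to-end = 6.08 ms.

6.08 ms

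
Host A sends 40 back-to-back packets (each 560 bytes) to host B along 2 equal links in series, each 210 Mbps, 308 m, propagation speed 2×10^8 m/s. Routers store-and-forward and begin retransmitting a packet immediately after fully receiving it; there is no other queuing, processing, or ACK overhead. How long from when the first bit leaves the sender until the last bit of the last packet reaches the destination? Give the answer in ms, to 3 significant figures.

Per-hop transmission t_tx = L/R = 4480/210000000 = 0.0213333 ms.
Per-hop propagation t_prop = 308/200000000 = 0.00154 ms.
Pipeline fill: first packet needs 2·t_tx to clear all hops; remaining 39 packets each add one t_tx.
Total = (2+40-1)·t_tx + 2·t_prop = 41·0.0213333 + 2·0.00154 = 0.878 ms.

0.878 ms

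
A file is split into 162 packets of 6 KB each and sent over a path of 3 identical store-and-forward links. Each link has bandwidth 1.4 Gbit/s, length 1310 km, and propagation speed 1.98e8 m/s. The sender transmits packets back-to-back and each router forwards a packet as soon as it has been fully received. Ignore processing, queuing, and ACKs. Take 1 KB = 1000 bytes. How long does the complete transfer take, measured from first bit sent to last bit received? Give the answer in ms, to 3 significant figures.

25.5 ms

Per-hop transmission t_tx = L/R = 48000/1400000000 = 0.0342857 ms.
Per-hop propagation t_prop = 1310000/198000000 = 6.61616 ms.
Pipeline fill: first packet needs 3·t_tx to clear all hops; remaining 161 packets each add one t_tx.
Total = (3+162-1)·t_tx + 3·t_prop = 164·0.0342857 + 3·6.61616 = 25.5 ms.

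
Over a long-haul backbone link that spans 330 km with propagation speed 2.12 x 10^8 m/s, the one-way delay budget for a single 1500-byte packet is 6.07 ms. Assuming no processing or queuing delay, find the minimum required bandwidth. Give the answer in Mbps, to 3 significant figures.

2.66 Mbps

L = 12000 bits.
Propagation delay = 330000 / 212000000 = 1.5566 ms.
Transmission budget = 6.07 − 1.5566 = 4.5134 ms.
R ≥ L / t_tx = 12000 bits / 0.0045134 s = 2.66 Mbps.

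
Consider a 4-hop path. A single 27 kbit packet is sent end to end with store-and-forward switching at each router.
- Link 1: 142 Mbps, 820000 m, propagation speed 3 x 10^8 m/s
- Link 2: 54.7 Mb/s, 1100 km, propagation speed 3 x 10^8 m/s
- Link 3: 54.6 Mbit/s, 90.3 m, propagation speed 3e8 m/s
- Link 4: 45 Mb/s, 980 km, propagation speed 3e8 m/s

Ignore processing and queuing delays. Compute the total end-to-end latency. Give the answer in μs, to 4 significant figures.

11450 μs

L = 27000 bits.
Transmission delays (L/R per hop): 190.141, 493.601, 494.505, 600 μs; sum = 1778.25 μs.
Propagation delays (d/s per hop): 2733.33, 3666.67, 0.301, 3266.67 μs; sum = 9666.97 μs.
End-to-end = 11450 μs.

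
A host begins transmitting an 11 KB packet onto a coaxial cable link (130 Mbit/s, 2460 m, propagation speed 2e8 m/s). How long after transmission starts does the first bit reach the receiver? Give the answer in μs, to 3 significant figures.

12.3 μs

First bit experiences only propagation delay: d/s = 2460/200000000 = 12.3 μs.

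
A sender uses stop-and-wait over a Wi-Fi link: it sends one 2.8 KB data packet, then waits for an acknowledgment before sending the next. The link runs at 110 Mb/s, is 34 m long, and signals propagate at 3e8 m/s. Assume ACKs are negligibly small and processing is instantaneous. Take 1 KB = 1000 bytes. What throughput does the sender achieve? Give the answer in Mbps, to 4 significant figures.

t_tx = L/R = 22400/110000000 = 0.000203636 s.
t_prop = 34/300000000 = 1.13333e-07 s; RTT = 2.26667e-07 s.
Cycle = t_tx + RTT = 0.000203863 s.
Throughput = L / cycle = 22400 / 0.000203863 = 109.9 Mbps.

109.9 Mbps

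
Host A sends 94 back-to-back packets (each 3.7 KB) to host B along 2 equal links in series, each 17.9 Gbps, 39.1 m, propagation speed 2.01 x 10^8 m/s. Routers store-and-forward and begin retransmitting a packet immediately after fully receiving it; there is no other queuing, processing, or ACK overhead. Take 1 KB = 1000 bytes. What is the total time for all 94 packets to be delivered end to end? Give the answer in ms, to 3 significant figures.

Per-hop transmission t_tx = L/R = 29600/17900000000 = 0.00165363 ms.
Per-hop propagation t_prop = 39.1/2.01e+08 = 0.000194527 ms.
Pipeline fill: first packet needs 2·t_tx to clear all hops; remaining 93 packets each add one t_tx.
Total = (2+94-1)·t_tx + 2·t_prop = 95·0.00165363 + 2·0.000194527 = 0.157 ms.

0.157 ms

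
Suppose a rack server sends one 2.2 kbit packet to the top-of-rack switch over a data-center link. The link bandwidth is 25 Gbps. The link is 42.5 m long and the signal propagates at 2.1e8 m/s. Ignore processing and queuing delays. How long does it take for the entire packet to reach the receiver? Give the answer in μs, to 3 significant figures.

0.290 μs

L = 2200 bits.
Transmission delay = L/R = 2200 / 25000000000 = 0.088 μs.
Propagation delay = d/s = 42.5 m / 210000000 m/s = 0.202381 μs.
Total = 0.290 μs.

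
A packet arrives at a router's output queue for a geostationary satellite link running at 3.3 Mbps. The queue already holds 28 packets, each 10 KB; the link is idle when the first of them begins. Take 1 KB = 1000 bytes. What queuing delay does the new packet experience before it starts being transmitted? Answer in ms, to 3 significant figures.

679 ms

Each queued packet: L/R = 80000/3300000 = 24.2424 ms.
28 queued → 678.788 ms.
Queuing delay = 679 ms.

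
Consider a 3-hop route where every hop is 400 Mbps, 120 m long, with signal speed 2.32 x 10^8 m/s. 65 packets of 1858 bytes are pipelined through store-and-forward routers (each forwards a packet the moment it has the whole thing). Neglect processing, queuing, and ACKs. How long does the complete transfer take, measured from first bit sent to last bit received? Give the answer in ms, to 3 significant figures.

Per-hop transmission t_tx = L/R = 14864/400000000 = 0.03716 ms.
Per-hop propagation t_prop = 120/2.32e+08 = 0.000517241 ms.
Pipeline fill: first packet needs 3·t_tx to clear all hops; remaining 64 packets each add one t_tx.
Total = (3+65-1)·t_tx + 3·t_prop = 67·0.03716 + 3·0.000517241 = 2.49 ms.

2.49 ms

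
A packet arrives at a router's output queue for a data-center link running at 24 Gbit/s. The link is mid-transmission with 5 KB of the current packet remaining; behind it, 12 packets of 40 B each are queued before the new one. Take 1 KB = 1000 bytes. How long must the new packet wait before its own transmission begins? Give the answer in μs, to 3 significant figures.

1.83 μs

Each queued packet: L/R = 320/24000000000 = 0.0133333 μs.
12 queued → 0.16 μs.
Plus remaining 40000 bits of current packet: 1.66667 μs.
Queuing delay = 1.83 μs.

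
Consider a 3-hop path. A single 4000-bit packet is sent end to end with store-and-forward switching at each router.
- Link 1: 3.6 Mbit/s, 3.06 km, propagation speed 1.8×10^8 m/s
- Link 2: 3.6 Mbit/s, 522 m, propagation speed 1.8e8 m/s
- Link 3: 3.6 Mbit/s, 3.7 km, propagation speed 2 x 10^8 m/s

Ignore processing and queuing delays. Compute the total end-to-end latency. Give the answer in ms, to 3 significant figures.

3.37 ms

Transmission delay per hop = L/R = 4000/3600000 = 1.11111 ms; 3 hops → 3.33333 ms.
Propagation delays (d/s per hop): 0.017, 0.0029, 0.0185 ms; sum = 0.0384 ms.
End-to-end = 3.37 ms.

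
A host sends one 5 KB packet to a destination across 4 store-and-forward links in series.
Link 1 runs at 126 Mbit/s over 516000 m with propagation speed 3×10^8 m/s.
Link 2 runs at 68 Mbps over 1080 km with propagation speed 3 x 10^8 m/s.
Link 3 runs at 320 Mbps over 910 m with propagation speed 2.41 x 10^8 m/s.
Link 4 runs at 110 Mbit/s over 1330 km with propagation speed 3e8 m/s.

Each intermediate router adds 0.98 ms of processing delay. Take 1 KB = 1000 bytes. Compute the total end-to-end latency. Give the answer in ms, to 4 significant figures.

L = 40000 bits.
Transmission delays (L/R per hop): 0.31746, 0.588235, 0.125, 0.363636 ms; sum = 1.39433 ms.
Propagation delays (d/s per hop): 1.72, 3.6, 0.00377593, 4.43333 ms; sum = 9.75711 ms.
Processing at 3 router(s): 3 × 0.98 ms = 2.94 ms.
End-to-end = 14.09 ms.

14.09 ms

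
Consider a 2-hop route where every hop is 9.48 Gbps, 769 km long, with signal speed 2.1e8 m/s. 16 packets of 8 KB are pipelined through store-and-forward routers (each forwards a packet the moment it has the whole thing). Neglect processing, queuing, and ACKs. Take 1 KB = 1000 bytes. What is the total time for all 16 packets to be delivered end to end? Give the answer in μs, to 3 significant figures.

Per-hop transmission t_tx = L/R = 64000/9480000000 = 6.75105 μs.
Per-hop propagation t_prop = 769000/210000000 = 3661.9 μs.
Pipeline fill: first packet needs 2·t_tx to clear all hops; remaining 15 packets each add one t_tx.
Total = (2+16-1)·t_tx + 2·t_prop = 17·6.75105 + 2·3661.9 = 7440 μs.

7440 μs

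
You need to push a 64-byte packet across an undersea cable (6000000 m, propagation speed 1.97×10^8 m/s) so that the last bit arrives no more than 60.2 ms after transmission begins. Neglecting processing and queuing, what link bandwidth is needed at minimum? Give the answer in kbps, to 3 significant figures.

17.2 kbps

L = 512 bits.
Propagation delay = 6000000 / 197000000 = 30.4569 ms.
Transmission budget = 60.2 − 30.4569 = 29.7431 ms.
R ≥ L / t_tx = 512 bits / 0.0297431 s = 17.2 kbps.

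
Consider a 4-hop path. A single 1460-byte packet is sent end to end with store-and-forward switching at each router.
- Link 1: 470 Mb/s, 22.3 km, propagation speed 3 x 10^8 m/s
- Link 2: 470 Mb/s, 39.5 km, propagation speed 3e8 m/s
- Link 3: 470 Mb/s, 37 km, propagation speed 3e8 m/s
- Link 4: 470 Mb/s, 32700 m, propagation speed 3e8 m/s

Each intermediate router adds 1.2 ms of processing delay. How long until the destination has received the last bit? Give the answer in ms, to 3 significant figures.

4.14 ms

L = 1460 × 8 = 11680 bits.
Transmission delay per hop = L/R = 11680/470000000 = 0.0248511 ms; 4 hops → 0.0994043 ms.
Propagation delays (d/s per hop): 0.0743333, 0.131667, 0.123333, 0.109 ms; sum = 0.438333 ms.
Processing at 3 router(s): 3 × 1.2 ms = 3.6 ms.
End-to-end = 4.14 ms.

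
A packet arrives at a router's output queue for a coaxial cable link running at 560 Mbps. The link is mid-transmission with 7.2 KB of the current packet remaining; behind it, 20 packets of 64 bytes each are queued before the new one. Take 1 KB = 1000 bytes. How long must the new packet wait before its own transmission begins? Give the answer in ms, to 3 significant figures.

0.121 ms

Each queued packet: L/R = 512/560000000 = 0.000914286 ms.
20 queued → 0.0182857 ms.
Plus remaining 57600 bits of current packet: 0.102857 ms.
Queuing delay = 0.121 ms.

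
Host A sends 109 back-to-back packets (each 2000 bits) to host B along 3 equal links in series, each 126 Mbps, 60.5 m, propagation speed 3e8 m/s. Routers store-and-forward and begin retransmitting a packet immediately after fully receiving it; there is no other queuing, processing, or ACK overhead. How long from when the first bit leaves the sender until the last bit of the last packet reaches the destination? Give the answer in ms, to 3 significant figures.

Per-hop transmission t_tx = L/R = 2000/126000000 = 0.015873 ms.
Per-hop propagation t_prop = 60.5/300000000 = 0.000201667 ms.
Pipeline fill: first packet needs 3·t_tx to clear all hops; remaining 108 packets each add one t_tx.
Total = (3+109-1)·t_tx + 3·t_prop = 111·0.015873 + 3·0.000201667 = 1.76 ms.

1.76 ms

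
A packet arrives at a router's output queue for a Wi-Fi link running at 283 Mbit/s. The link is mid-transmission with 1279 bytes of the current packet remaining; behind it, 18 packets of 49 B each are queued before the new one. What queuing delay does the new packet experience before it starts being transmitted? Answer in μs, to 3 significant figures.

61.1 μs

Each queued packet: L/R = 392/283000000 = 1.38516 μs.
18 queued → 24.9329 μs.
Plus remaining 10232 bits of current packet: 36.1555 μs.
Queuing delay = 61.1 μs.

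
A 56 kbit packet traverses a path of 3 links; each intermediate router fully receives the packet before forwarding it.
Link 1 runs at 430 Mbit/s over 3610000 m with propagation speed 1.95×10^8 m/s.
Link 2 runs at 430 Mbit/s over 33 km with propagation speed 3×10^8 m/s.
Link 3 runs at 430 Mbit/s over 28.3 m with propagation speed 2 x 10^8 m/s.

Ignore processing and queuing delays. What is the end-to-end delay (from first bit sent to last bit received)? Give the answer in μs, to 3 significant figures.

19000 μs

L = 56000 bits.
Transmission delay per hop = L/R = 56000/430000000 = 130.233 μs; 3 hops → 390.698 μs.
Propagation delays (d/s per hop): 18512.8, 110, 0.1415 μs; sum = 18623 μs.
End-to-end = 19000 μs.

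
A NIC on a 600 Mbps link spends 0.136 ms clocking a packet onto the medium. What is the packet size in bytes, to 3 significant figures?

10200 bytes

L = R × t_tx = 600000000 b/s × 0.000136 s = 81600 bits.
In bytes: 81600 / 8 = 10200 bytes.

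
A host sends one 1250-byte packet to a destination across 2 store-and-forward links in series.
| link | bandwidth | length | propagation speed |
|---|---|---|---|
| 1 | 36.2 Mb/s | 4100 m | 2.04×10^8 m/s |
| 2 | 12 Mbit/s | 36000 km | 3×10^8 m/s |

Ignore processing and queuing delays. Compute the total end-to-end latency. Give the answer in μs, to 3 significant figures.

121000 μs

L = 1250 × 8 = 10000 bits.
Transmission delays (L/R per hop): 276.243, 833.333 μs; sum = 1109.58 μs.
Propagation delays (d/s per hop): 20.098, 120000 μs; sum = 120020 μs.
End-to-end = 121000 μs.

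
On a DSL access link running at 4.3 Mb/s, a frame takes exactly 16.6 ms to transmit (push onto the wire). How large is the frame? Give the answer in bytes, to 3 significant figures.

8920 bytes

L = R × t_tx = 4300000 b/s × 0.0166 s = 71380 bits.
In bytes: 71380 / 8 = 8920 bytes.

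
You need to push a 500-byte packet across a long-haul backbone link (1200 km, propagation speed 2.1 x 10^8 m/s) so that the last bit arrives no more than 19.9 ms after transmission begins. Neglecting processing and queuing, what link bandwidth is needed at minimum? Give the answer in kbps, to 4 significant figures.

282.0 kbps

L = 4000 bits.
Propagation delay = 1200000 / 210000000 = 5.71429 ms.
Transmission budget = 19.9 − 5.71429 = 14.1857 ms.
R ≥ L / t_tx = 4000 bits / 0.0141857 s = 282.0 kbps.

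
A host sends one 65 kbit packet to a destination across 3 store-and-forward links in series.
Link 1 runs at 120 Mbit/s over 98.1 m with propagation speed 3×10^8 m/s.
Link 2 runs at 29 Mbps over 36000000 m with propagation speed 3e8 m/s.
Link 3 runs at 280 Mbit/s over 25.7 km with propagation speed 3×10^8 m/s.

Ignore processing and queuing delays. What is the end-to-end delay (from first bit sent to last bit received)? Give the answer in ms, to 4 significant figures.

L = 65000 bits.
Transmission delays (L/R per hop): 0.541667, 2.24138, 0.232143 ms; sum = 3.01519 ms.
Propagation delays (d/s per hop): 0.000327, 120, 0.0856667 ms; sum = 120.086 ms.
End-to-end = 123.1 ms.

123.1 ms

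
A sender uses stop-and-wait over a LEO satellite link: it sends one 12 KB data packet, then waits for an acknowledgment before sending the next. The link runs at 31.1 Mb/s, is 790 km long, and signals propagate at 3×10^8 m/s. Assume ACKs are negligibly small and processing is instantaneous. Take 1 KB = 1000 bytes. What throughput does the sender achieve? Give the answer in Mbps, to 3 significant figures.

t_tx = L/R = 96000/31100000 = 0.00308682 s.
t_prop = 790000/300000000 = 0.00263333 s; RTT = 0.00526667 s.
Cycle = t_tx + RTT = 0.00835348 s.
Throughput = L / cycle = 96000 / 0.00835348 = 11.5 Mbps.

11.5 Mbps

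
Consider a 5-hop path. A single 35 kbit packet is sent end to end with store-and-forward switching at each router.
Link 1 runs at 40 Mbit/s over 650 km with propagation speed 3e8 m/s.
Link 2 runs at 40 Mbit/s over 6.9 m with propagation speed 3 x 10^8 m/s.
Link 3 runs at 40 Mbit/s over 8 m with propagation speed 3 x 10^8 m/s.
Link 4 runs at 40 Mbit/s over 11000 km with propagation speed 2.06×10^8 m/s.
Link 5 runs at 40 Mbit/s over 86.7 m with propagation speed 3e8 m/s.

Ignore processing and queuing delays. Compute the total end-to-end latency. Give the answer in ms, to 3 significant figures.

59.9 ms

L = 35000 bits.
Transmission delay per hop = L/R = 35000/40000000 = 0.875 ms; 5 hops → 4.375 ms.
Propagation delays (d/s per hop): 2.16667, 2.3e-05, 2.66667e-05, 53.3981, 0.000289 ms; sum = 55.5651 ms.
End-to-end = 59.9 ms.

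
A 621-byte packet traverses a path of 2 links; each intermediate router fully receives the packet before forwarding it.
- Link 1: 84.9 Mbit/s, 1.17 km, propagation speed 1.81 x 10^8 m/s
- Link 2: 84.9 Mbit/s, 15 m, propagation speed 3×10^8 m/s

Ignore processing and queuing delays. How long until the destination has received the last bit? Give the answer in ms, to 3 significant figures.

0.124 ms

L = 621 × 8 = 4968 bits.
Transmission delay per hop = L/R = 4968/84900000 = 0.0585159 ms; 2 hops → 0.117032 ms.
Propagation delays (d/s per hop): 0.00646409, 5e-05 ms; sum = 0.00651409 ms.
End-to-end = 0.124 ms.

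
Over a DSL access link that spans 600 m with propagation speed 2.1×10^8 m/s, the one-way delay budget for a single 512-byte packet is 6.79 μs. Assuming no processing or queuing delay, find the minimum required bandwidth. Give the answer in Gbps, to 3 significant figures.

L = 4096 bits.
Propagation delay = 600 / 210000000 = 2.85714 μs.
Transmission budget = 6.79 − 2.85714 = 3.93286 μs.
R ≥ L / t_tx = 4096 bits / 3.93286e-06 s = 1.04 Gbps.

1.04 Gbps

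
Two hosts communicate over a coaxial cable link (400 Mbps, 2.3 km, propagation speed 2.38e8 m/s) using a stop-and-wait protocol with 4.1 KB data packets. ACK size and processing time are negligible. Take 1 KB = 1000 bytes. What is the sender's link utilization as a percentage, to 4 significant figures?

t_tx = L/R = 32800/400000000 = 8.2e-05 s.
t_prop = 2300/238000000 = 9.66387e-06 s; RTT = 1.93277e-05 s.
Cycle = t_tx + RTT = 0.000101328 s.
Utilization = t_tx / cycle = 8.2e-05/0.000101328 = 80.93 %.

80.93 %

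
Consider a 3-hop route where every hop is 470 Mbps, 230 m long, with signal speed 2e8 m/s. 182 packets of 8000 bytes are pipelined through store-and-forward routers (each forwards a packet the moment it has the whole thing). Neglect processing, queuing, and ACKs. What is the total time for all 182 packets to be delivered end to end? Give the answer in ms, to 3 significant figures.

Per-hop transmission t_tx = L/R = 64000/470000000 = 0.13617 ms.
Per-hop propagation t_prop = 230/200000000 = 0.00115 ms.
Pipeline fill: first packet needs 3·t_tx to clear all hops; remaining 181 packets each add one t_tx.
Total = (3+182-1)·t_tx + 3·t_prop = 184·0.13617 + 3·0.00115 = 25.1 ms.

25.1 ms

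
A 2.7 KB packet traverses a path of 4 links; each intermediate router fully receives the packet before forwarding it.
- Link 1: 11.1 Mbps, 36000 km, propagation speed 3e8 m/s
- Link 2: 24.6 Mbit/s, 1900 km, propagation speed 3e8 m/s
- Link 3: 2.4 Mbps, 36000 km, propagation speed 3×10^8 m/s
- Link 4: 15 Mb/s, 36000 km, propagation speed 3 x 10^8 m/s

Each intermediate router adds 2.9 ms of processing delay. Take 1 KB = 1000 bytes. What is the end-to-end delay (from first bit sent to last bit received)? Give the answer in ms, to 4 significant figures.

388.3 ms

L = 21600 bits.
Transmission delays (L/R per hop): 1.94595, 0.878049, 9, 1.44 ms; sum = 13.264 ms.
Propagation delays (d/s per hop): 120, 6.33333, 120, 120 ms; sum = 366.333 ms.
Processing at 3 router(s): 3 × 2.9 ms = 8.7 ms.
End-to-end = 388.3 ms.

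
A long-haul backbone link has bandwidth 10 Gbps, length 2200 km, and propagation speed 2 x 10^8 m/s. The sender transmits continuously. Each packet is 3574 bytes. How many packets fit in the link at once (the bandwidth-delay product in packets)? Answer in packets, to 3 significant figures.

Propagation delay = 2200000 / 200000000 = 0.011 s.
BDP = R × t_prop = 10000000000 × 0.011 = 110000000 bits.
In packets of 28592 bits: 3850 packets.

3850 packets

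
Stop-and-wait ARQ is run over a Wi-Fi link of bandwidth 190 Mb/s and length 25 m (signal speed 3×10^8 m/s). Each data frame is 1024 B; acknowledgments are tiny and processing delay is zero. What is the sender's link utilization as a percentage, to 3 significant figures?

t_tx = L/R = 8192/190000000 = 4.31158e-05 s.
t_prop = 25/300000000 = 8.33333e-08 s; RTT = 1.66667e-07 s.
Cycle = t_tx + RTT = 4.32825e-05 s.
Utilization = t_tx / cycle = 4.31158e-05/4.32825e-05 = 99.6 %.

99.6 %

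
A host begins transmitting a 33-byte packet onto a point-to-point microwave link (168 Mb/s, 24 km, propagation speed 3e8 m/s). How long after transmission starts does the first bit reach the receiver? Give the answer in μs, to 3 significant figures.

First bit experiences only propagation delay: d/s = 24000/300000000 = 80.0 μs.

80.0 μs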